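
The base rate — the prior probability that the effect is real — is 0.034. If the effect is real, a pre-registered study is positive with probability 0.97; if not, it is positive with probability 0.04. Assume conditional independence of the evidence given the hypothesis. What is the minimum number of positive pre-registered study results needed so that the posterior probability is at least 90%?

2

Prior odds: 0.034 ÷ 0.966 = 17/483.
Likelihood ratio of a positive = 0.97/0.04 = 24.25.
Target posterior odds = 0.9/0.1 = 9.
Need (17/483) × 24.25ⁿ ≥ 9, i.e. 24.25ⁿ ≥ 4347/17.
24.25¹ = 24.25 falls short of 4347/17 but 24.25² = 588.0625 reaches it, so n = 2.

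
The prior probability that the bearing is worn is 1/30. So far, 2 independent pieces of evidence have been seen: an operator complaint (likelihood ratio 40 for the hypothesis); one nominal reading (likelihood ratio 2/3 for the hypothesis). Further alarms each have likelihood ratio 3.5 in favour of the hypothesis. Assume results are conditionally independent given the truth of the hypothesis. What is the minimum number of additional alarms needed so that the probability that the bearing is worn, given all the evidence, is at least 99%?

4

Prior odds = (1/30)/(29/30) = 1/29.
Combined Bayes factor of the evidence already in hand = 40 × (2/3) = 80/3.
Odds after that evidence = (1/29) × 80/3 = 80/87.
Target odds = 0.99/0.01 = 99.
Need 3.5ⁿ ≥ 99 ÷ (80/87) = 107.6625.
3.5³ = 42.875 falls short of 107.6625 but 3.5⁴ = 150.0625 reaches it, so n = 4.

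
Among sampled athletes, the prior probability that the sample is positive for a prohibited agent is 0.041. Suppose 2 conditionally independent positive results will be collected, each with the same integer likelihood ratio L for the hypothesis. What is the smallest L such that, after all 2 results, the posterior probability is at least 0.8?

10

Prior odds = 0.041/0.959 = 41/959.
Target odds = 0.8/0.2 = 4.
Need L² ≥ 4 ÷ (41/959) = 3836/41.
9² = 81 < 3836/41 ≤ 100 = 10², so L = 10.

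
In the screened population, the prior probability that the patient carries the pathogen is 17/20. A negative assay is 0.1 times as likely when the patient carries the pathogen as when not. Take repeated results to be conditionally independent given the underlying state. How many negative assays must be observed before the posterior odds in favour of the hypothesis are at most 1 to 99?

Prior odds: 0.85 ÷ 0.15 = 17/3.
Likelihood ratio per negative assay = 0.1.
Target odds = 1/99.
Need (17/3) × 0.1ⁿ ≤ 1/99, i.e. 0.1ⁿ ≤ 1/561.
0.1² = 0.01 is still above 1/561 but 0.1³ = 0.001 is at or below it, so n = 3.

3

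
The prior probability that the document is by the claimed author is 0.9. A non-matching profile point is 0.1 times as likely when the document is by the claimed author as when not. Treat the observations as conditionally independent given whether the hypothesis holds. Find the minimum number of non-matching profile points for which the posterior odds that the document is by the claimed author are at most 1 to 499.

Prior odds = 0.9/0.1 = 9.
Likelihood ratio per non-matching profile point = 0.1.
Target odds = 1/499.
Require 0.1ⁿ ≤ 1/499 ÷ 9 = 1/4491.
0.1³ = 0.001 is still above 1/4491 but 0.1⁴ = 0.0001 is at or below it, so n = 4.

4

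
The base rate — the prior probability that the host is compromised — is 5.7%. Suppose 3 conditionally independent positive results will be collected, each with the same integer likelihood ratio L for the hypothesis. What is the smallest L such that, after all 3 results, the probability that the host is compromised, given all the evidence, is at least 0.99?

12

Prior odds = 0.057/0.943 = 57/943.
Target odds = 0.99/0.01 = 99.
Need L³ ≥ 99 ÷ (57/943) = 31119/19.
11³ = 1331 < 31119/19 ≤ 1728 = 12³, so L = 12.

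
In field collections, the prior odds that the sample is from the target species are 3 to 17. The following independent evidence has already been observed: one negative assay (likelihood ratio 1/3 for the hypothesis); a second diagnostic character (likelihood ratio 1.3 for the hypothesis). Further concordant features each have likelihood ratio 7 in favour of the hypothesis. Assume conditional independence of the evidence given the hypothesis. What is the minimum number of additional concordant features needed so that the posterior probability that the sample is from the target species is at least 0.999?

Prior odds = 3/17.
Combined Bayes factor of the evidence already in hand = (1/3) × 1.3 = 13/30.
Odds after that evidence = (3/17) × 13/30 = 13/170.
Target odds = 0.999/0.001 = 999.
Need 7ⁿ ≥ 999 ÷ (13/170) = 169830/13.
7⁴ = 2401 falls short of 169830/13 but 7⁵ = 16807 reaches it, so n = 5.

5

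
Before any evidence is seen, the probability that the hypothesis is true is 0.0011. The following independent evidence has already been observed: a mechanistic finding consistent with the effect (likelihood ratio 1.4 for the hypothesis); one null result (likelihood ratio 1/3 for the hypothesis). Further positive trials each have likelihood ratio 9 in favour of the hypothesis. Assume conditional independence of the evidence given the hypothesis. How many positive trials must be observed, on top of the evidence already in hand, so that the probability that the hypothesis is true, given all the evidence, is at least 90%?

Prior odds = 0.0011/0.9989 = 11/9989.
Combined Bayes factor of the evidence already in hand = 1.4 × (1/3) = 7/15.
Odds after that evidence = (11/9989) × 7/15 = 11/21405.
Target odds = 0.9/0.1 = 9.
Need 9ⁿ ≥ 9 ÷ (11/21405) = 192645/11.
9⁴ = 6561 falls short of 192645/11 but 9⁵ = 59049 reaches it, so n = 5.

5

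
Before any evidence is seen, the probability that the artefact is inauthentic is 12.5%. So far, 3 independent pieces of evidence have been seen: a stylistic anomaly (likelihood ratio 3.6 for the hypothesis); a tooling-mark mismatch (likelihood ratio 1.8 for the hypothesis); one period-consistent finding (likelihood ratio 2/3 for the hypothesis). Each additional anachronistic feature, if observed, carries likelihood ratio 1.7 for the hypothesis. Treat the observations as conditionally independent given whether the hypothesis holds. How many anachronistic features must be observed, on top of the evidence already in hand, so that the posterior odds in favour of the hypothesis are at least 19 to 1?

7

Prior odds = 0.125/0.875 = 1/7.
Combined Bayes factor of the evidence already in hand = 3.6 × 1.8 × (2/3) = 4.32.
Odds after that evidence = (1/7) × 4.32 = 108/175.
Target odds = 19.
Need 1.7ⁿ ≥ 19 ÷ (108/175) = 3325/108.
1.7⁶ = 24137569/1000000 falls short of 3325/108 but 1.7⁷ = 410338673/10000000 reaches it, so n = 7.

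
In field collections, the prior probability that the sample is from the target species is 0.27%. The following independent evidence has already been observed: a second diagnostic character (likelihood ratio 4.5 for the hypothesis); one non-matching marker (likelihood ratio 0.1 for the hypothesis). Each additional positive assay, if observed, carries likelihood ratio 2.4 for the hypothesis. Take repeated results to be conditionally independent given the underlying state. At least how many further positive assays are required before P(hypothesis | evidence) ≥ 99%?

Prior odds = 0.0027/0.9973 = 27/9973.
Combined Bayes factor of the evidence already in hand = 4.5 × 0.1 = 0.45.
Odds after that evidence = (27/9973) × 0.45 = 243/199460.
Target odds = 0.99/0.01 = 99.
Need 2.4ⁿ ≥ 99 ÷ (243/199460) = 2194060/27.
2.4¹² ≈36520.3 falls short of 2194060/27 but 2.4¹³ ≈87648.8 reaches it, so n = 13.

13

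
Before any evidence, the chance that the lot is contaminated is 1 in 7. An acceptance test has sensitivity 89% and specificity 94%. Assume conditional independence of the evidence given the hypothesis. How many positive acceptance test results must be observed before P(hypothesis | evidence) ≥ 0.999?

4

Prior odds = (1/7)/(6/7) = 1/6.
False-positive rate = 1 − 0.94 = 0.06; likelihood ratio of a positive = 0.89/0.06 = 89/6.
Target posterior odds = 0.999/0.001 = 999.
Require (89/6)ⁿ ≥ 999 ÷ (1/6) = 5994.
(89/6)³ = 704969/216 falls short of 5994 but (89/6)⁴ = 62742241/1296 reaches it, so n = 4.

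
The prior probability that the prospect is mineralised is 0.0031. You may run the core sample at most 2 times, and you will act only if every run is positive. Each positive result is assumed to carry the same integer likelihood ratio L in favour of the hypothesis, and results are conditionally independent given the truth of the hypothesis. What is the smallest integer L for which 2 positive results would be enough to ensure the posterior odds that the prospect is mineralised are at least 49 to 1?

126

Prior odds = 0.0031/0.9969 = 31/9969.
Target odds = 49.
Need L² ≥ 49 ÷ (31/9969) = 488481/31.
125² = 15625 < 488481/31 ≤ 15876 = 126², so L = 126.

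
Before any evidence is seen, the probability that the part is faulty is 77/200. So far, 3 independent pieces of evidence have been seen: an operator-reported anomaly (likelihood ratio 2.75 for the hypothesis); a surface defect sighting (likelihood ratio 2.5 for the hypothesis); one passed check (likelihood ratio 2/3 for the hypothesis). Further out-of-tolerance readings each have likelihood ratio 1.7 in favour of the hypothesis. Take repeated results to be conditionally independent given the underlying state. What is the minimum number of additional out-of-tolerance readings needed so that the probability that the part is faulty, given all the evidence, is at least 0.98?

Prior odds = 0.385/0.615 = 77/123.
Combined Bayes factor of the evidence already in hand = 2.75 × 2.5 × (2/3) = 55/12.
Odds after that evidence = (77/123) × 55/12 = 4235/1476.
Target odds = 0.98/0.02 = 49.
Need 1.7ⁿ ≥ 49 ÷ (4235/1476) = 10332/605.
1.7⁵ = 1419857/100000 falls short of 10332/605 but 1.7⁶ = 24137569/1000000 reaches it, so n = 6.

6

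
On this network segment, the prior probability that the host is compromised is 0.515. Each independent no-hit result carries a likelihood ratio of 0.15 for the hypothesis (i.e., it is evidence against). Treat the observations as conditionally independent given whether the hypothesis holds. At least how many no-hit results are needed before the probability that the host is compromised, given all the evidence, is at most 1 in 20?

Prior odds: 0.515 ÷ 0.485 = 103/97.
Likelihood ratio per no-hit result = 0.15.
Target odds: 0.05 ÷ 0.95 = 1/19.
Require 0.15ⁿ ≤ 1/19 ÷ (103/97) = 97/1957.
0.15¹ = 0.15 is still above 97/1957 but 0.15² = 0.0225 is at or below it, so n = 2.

2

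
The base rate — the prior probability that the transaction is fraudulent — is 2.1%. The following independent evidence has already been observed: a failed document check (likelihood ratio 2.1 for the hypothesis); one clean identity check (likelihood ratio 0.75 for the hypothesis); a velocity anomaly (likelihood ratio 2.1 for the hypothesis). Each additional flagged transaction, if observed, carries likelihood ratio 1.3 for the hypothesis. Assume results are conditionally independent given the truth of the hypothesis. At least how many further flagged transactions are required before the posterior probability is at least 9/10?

19

Prior odds = 0.021/0.979 = 21/979.
Combined Bayes factor of the evidence already in hand = 2.1 × 0.75 × 2.1 = 3.3075.
Odds after that evidence = (21/979) × 3.3075 = 27783/391600.
Target odds = 0.9/0.1 = 9.
Need 1.3ⁿ ≥ 9 ÷ (27783/391600) = 391600/3087.
1.3¹⁸ ≈112.455 falls short of 391600/3087 but 1.3¹⁹ ≈146.192 reaches it, so n = 19.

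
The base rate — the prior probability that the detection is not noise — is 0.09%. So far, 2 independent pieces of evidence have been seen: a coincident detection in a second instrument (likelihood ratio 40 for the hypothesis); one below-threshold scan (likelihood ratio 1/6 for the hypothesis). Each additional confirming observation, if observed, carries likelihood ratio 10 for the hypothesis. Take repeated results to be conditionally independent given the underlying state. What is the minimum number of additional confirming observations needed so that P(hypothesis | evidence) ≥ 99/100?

Prior odds = 0.0009/0.9991 = 9/9991.
Combined Bayes factor of the evidence already in hand = 40 × (1/6) = 20/3.
Odds after that evidence = (9/9991) × 20/3 = 60/9991.
Target odds = 0.99/0.01 = 99.
Need 10ⁿ ≥ 99 ÷ (60/9991) = 16485.15.
10⁴ = 10000 falls short of 16485.15 but 10⁵ = 100000 reaches it, so n = 5.

5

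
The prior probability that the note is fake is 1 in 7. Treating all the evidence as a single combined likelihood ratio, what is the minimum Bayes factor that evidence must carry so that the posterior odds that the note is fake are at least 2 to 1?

Prior odds = (1/7)/(6/7) = 1/6.
Target odds = 2.
Required Bayes factor = 2 ÷ (1/6) = 12.

12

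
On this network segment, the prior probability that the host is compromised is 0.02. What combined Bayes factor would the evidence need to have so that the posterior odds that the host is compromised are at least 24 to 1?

1176

Prior odds = 0.02/0.98 = 1/49.
Target odds = 24.
Required Bayes factor = 24 ÷ (1/49) = 1176.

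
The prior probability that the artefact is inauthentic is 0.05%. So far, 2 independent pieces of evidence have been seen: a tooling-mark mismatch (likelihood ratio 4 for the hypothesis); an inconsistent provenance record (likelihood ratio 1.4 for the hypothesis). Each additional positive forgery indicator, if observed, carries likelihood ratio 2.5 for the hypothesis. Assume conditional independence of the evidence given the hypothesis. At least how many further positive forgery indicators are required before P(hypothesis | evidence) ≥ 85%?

Prior odds = 0.0005/0.9995 = 1/1999.
Combined Bayes factor of the evidence already in hand = 4 × 1.4 = 5.6.
Odds after that evidence = (1/1999) × 5.6 = 28/9995.
Target odds = 0.85/0.15 = 17/3.
Need 2.5ⁿ ≥ 17/3 ÷ (28/9995) = 169915/84.
2.5⁸ = 390625/256 falls short of 169915/84 but 2.5⁹ = 1953125/512 reaches it, so n = 9.

9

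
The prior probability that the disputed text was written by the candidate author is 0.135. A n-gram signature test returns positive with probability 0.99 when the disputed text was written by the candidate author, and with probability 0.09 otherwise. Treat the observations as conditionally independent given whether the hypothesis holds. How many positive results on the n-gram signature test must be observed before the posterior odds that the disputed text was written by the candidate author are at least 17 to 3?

2

Prior odds = 0.135/0.865 = 27/173.
Likelihood ratio of a positive result = 0.99/0.09 = 11.
Target odds = 17/3.
Need (27/173) × 11ⁿ ≥ 17/3, i.e. 11ⁿ ≥ 2941/81.
11¹ = 11 falls short of 2941/81 but 11² = 121 reaches it, so n = 2.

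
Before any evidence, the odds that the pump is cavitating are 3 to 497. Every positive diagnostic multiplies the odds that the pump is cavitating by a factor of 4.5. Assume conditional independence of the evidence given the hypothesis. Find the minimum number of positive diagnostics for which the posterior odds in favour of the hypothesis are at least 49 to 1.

6

Prior odds = 3/497.
Likelihood ratio per positive diagnostic = 4.5.
Target odds = 49.
Require 4.5ⁿ ≥ 49 ÷ (3/497) = 24353/3.
4.5⁵ = 1845.28125 falls short of 24353/3 but 4.5⁶ = 8303.765625 reaches it, so n = 6.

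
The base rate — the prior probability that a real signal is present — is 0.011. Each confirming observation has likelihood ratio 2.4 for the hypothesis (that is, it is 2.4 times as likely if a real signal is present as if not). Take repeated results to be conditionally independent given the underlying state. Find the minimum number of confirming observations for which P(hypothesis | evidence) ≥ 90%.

Prior odds = 0.011/0.989 = 11/989.
Likelihood ratio per confirming observation = 2.4.
Target posterior odds = 0.9/0.1 = 9.
Require 2.4ⁿ ≥ 9 ÷ (11/989) = 8901/11.
2.4⁷ = 35831808/78125 falls short of 8901/11 but 2.4⁸ = 429981696/390625 reaches it, so n = 8.

8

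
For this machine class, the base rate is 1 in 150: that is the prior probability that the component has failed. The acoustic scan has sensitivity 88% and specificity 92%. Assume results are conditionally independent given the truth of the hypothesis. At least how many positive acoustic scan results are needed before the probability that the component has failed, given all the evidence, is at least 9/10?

4

Prior odds = (1/150)/(149/150) = 1/149.
False-positive rate = 1 − 0.92 = 0.08; likelihood ratio of a positive = 0.88/0.08 = 11.
Target posterior odds = 0.9/0.1 = 9.
Require 11ⁿ ≥ 9 ÷ (1/149) = 1341.
11³ = 1331 falls short of 1341 but 11⁴ = 14641 reaches it, so n = 4.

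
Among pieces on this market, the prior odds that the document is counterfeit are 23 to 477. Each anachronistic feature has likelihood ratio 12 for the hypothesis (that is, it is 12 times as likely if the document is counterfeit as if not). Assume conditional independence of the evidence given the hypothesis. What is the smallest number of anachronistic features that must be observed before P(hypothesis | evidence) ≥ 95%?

3

Prior odds = 23/477.
Likelihood ratio per anachronistic feature = 12.
Target odds: 0.95 ÷ 0.05 = 19.
Require 12ⁿ ≥ 19 ÷ (23/477) = 9063/23.
12² = 144 falls short of 9063/23 but 12³ = 1728 reaches it, so n = 3.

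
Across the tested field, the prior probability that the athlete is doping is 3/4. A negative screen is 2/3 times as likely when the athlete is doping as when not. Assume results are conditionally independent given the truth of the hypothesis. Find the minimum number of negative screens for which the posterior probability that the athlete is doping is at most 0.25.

Prior odds: 0.75 ÷ 0.25 = 3.
Likelihood ratio per negative screen = 2/3.
Target posterior odds = 0.25/0.75 = 1/3.
Require (2/3)ⁿ ≤ 1/3 ÷ 3 = 1/9.
(2/3)⁵ = 32/243 is still above 1/9 but (2/3)⁶ = 64/729 is at or below it, so n = 6.

6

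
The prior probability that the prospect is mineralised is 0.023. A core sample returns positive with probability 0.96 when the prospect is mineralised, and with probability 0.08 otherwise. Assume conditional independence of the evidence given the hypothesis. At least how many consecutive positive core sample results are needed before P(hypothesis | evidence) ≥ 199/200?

Prior odds: 0.023 ÷ 0.977 = 23/977.
Likelihood ratio of a positive result = 0.96/0.08 = 12.
Target posterior odds = 0.995/0.005 = 199.
Require 12ⁿ ≥ 199 ÷ (23/977) = 194423/23.
12³ = 1728 falls short of 194423/23 but 12⁴ = 20736 reaches it, so n = 4.

4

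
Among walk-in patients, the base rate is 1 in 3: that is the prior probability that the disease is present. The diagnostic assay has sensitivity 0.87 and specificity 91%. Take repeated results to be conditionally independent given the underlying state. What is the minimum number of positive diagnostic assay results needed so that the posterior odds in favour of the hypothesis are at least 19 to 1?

Prior odds: (1/3) ÷ (2/3) = 0.5.
False-positive rate = 1 − 0.91 = 0.09; likelihood ratio of a positive = 0.87/0.09 = 29/3.
Target odds = 19.
Require (29/3)ⁿ ≥ 19 ÷ 0.5 = 38.
(29/3)¹ = 29/3 falls short of 38 but (29/3)² = 841/9 reaches it, so n = 2.

2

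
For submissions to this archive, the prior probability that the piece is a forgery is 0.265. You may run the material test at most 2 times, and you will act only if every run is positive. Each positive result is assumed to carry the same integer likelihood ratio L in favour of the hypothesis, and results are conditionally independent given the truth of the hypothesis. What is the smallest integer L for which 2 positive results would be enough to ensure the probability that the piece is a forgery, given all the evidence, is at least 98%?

12

Prior odds = 0.265/0.735 = 53/147.
Target odds = 0.98/0.02 = 49.
Need L² ≥ 49 ÷ (53/147) = 7203/53.
11² = 121 < 7203/53 ≤ 144 = 12², so L = 12.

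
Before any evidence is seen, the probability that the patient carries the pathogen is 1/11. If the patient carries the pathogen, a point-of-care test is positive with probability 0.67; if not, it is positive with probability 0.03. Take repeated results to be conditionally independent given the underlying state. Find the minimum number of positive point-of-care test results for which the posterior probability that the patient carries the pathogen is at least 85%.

Prior odds: (1/11) ÷ (10/11) = 0.1.
Likelihood ratio of a positive = 0.67/0.03 = 67/3.
Target posterior odds = 0.85/0.15 = 17/3.
Require (67/3)ⁿ ≥ 17/3 ÷ 0.1 = 170/3.
(67/3)¹ = 67/3 falls short of 170/3 but (67/3)² = 4489/9 reaches it, so n = 2.

2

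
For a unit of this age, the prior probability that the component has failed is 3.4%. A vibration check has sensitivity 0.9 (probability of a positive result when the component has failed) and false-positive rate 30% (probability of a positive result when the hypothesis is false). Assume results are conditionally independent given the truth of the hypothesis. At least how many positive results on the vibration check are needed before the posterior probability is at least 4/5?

5

Prior odds: 0.034 ÷ 0.966 = 17/483.
Likelihood ratio of a positive result = 0.9/0.3 = 3.
Target odds: 0.8 ÷ 0.2 = 4.
Require 3ⁿ ≥ 4 ÷ (17/483) = 1932/17.
3⁴ = 81 falls short of 1932/17 but 3⁵ = 243 reaches it, so n = 5.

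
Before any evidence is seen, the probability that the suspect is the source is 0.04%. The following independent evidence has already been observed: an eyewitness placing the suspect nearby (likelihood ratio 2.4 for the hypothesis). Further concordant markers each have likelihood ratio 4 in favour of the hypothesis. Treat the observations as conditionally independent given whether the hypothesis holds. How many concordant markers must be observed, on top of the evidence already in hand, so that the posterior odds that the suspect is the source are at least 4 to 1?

Prior odds = 0.0004/0.9996 = 1/2499.
Bayes factor of the evidence already in hand = 2.4.
Odds after that evidence = (1/2499) × 2.4 = 4/4165.
Target odds = 4.
Need 4ⁿ ≥ 4 ÷ (4/4165) = 4165.
4⁶ = 4096 falls short of 4165 but 4⁷ = 16384 reaches it, so n = 7.

7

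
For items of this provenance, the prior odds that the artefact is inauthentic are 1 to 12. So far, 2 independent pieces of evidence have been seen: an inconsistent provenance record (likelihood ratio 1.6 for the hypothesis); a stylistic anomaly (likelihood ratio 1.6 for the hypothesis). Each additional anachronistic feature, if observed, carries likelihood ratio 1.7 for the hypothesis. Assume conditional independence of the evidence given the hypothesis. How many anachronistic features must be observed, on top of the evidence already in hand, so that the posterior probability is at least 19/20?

9

Prior odds = 1/12.
Combined Bayes factor of the evidence already in hand = 1.6 × 1.6 = 2.56.
Odds after that evidence = (1/12) × 2.56 = 16/75.
Target odds = 0.95/0.05 = 19.
Need 1.7ⁿ ≥ 19 ÷ (16/75) = 89.0625.
1.7⁸ ≈69.7576 falls short of 89.0625 but 1.7⁹ ≈118.588 reaches it, so n = 9.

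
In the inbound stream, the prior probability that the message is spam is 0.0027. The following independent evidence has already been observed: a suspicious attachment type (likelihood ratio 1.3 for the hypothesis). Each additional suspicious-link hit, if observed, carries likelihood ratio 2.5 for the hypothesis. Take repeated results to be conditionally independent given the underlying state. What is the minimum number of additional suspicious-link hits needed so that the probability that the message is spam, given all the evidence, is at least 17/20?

Prior odds = 0.0027/0.9973 = 27/9973.
Bayes factor of the evidence already in hand = 1.3.
Odds after that evidence = (27/9973) × 1.3 = 351/99730.
Target odds = 0.85/0.15 = 17/3.
Need 2.5ⁿ ≥ 17/3 ÷ (351/99730) = 1695410/1053.
2.5⁸ = 390625/256 falls short of 1695410/1053 but 2.5⁹ = 1953125/512 reaches it, so n = 9.

9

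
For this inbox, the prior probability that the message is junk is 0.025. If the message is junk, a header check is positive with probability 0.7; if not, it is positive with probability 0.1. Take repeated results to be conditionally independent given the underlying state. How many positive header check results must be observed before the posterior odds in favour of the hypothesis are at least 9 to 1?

Prior odds: 0.025 ÷ 0.975 = 1/39.
Likelihood ratio of a positive = 0.7/0.1 = 7.
Target odds = 9.
Require 7ⁿ ≥ 9 ÷ (1/39) = 351.
7³ = 343 falls short of 351 but 7⁴ = 2401 reaches it, so n = 4.

4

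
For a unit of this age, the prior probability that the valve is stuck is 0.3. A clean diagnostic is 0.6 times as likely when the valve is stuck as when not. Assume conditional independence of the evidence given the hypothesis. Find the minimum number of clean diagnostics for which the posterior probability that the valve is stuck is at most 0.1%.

Prior odds = 0.3/0.7 = 3/7.
Likelihood ratio per clean diagnostic = 0.6.
Target posterior odds = 0.001/0.999 = 1/999.
Need (3/7) × 0.6ⁿ ≤ 1/999, i.e. 0.6ⁿ ≤ 7/2997.
0.6¹¹ = 177147/48828125 is still above 7/2997 but 0.6¹² = 531441/244140625 is at or below it, so n = 12.

12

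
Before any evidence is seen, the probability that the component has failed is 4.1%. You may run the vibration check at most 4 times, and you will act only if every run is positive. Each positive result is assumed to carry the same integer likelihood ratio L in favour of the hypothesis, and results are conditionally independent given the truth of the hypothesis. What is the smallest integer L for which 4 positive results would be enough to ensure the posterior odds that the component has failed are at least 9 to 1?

4

Prior odds = 0.041/0.959 = 41/959.
Target odds = 9.
Need L⁴ ≥ 9 ÷ (41/959) = 8631/41.
3⁴ = 81 < 8631/41 ≤ 256 = 4⁴, so L = 4.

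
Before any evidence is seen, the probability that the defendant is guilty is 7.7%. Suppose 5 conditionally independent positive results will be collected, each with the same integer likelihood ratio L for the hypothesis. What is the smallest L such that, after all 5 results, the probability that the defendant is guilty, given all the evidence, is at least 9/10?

Prior odds = 0.077/0.923 = 77/923.
Target odds = 0.9/0.1 = 9.
Need L⁵ ≥ 9 ÷ (77/923) = 8307/77.
2⁵ = 32 < 8307/77 ≤ 243 = 3⁵, so L = 3.

3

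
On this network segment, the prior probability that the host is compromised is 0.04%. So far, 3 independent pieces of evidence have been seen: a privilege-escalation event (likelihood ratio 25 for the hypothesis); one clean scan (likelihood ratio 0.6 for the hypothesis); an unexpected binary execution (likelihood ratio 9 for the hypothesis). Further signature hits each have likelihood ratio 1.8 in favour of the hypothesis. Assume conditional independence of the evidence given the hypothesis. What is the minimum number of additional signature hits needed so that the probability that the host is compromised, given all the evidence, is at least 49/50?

Prior odds = 0.0004/0.9996 = 1/2499.
Combined Bayes factor of the evidence already in hand = 25 × 0.6 × 9 = 135.
Odds after that evidence = (1/2499) × 135 = 45/833.
Target odds = 0.98/0.02 = 49.
Need 1.8ⁿ ≥ 49 ÷ (45/833) = 40817/45.
1.8¹¹ ≈642.684 falls short of 40817/45 but 1.8¹² ≈1156.83 reaches it, so n = 12.

12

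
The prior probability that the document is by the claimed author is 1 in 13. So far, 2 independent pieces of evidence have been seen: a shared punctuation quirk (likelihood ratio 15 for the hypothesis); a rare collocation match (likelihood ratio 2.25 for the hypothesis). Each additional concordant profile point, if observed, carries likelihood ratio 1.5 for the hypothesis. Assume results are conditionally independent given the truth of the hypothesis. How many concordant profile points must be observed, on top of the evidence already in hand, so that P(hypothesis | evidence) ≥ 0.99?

9

Prior odds = (1/13)/(12/13) = 1/12.
Combined Bayes factor of the evidence already in hand = 15 × 2.25 = 33.75.
Odds after that evidence = (1/12) × 33.75 = 2.8125.
Target odds = 0.99/0.01 = 99.
Need 1.5ⁿ ≥ 99 ÷ 2.8125 = 35.2.
1.5⁸ = 25.62890625 falls short of 35.2 but 1.5⁹ = 19683/512 reaches it, so n = 9.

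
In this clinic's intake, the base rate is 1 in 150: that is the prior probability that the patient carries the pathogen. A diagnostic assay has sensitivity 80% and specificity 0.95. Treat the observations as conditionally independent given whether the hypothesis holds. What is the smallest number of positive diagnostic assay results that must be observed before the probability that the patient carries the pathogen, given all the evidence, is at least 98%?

4

Prior odds: (1/150) ÷ (149/150) = 1/149.
False-positive rate = 1 − 0.95 = 0.05; likelihood ratio of a positive = 0.8/0.05 = 16.
Target odds: 0.98 ÷ 0.02 = 49.
Need (1/149) × 16ⁿ ≥ 49, i.e. 16ⁿ ≥ 7301.
16³ = 4096 falls short of 7301 but 16⁴ = 65536 reaches it, so n = 4.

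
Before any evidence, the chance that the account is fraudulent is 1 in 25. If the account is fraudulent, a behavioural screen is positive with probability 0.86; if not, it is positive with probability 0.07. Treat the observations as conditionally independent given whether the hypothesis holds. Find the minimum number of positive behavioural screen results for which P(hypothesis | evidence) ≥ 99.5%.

Prior odds: 0.04 ÷ 0.96 = 1/24.
Likelihood ratio of a positive = 0.86/0.07 = 86/7.
Target odds: 0.995 ÷ 0.005 = 199.
Require (86/7)ⁿ ≥ 199 ÷ (1/24) = 4776.
(86/7)³ = 636056/343 falls short of 4776 but (86/7)⁴ = 54700816/2401 reaches it, so n = 4.

4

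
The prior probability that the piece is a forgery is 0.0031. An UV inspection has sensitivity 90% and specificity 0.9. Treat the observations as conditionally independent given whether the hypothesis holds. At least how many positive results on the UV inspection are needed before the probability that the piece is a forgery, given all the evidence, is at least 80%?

Prior odds: 0.0031 ÷ 0.9969 = 31/9969.
False-positive rate = 1 − 0.9 = 0.1; likelihood ratio of a positive = 0.9/0.1 = 9.
Target odds: 0.8 ÷ 0.2 = 4.
Need (31/9969) × 9ⁿ ≥ 4, i.e. 9ⁿ ≥ 39876/31.
9³ = 729 falls short of 39876/31 but 9⁴ = 6561 reaches it, so n = 4.

4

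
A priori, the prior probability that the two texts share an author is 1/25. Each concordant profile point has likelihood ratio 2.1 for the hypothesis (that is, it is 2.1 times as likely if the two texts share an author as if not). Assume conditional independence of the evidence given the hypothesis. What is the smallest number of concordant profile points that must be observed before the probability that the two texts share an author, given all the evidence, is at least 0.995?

12

Prior odds = 0.04/0.96 = 1/24.
Likelihood ratio per concordant profile point = 2.1.
Target odds: 0.995 ÷ 0.005 = 199.
Require 2.1ⁿ ≥ 199 ÷ (1/24) = 4776.
2.1¹¹ ≈3502.78 falls short of 4776 but 2.1¹² ≈7355.83 reaches it, so n = 12.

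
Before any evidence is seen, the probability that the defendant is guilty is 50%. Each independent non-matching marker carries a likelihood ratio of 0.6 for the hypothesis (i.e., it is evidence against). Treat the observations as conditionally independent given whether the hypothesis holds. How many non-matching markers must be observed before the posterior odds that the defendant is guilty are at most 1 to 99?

9

Prior odds = 0.5/0.5 = 1.
Likelihood ratio per non-matching marker = 0.6.
Target odds = 1/99.
Require 0.6ⁿ ≤ 1/99 ÷ 1 = 1/99.
0.6⁸ = 6561/390625 is still above 1/99 but 0.6⁹ = 19683/1953125 is at or below it, so n = 9.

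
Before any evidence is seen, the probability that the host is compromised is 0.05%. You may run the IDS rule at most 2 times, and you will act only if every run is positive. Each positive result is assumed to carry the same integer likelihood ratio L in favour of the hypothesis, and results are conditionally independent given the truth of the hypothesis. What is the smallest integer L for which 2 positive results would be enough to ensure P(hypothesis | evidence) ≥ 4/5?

Prior odds = 0.0005/0.9995 = 1/1999.
Target odds = 0.8/0.2 = 4.
Need L² ≥ 4 ÷ (1/1999) = 7996.
89² = 7921 < 7996 ≤ 8100 = 90², so L = 90.

90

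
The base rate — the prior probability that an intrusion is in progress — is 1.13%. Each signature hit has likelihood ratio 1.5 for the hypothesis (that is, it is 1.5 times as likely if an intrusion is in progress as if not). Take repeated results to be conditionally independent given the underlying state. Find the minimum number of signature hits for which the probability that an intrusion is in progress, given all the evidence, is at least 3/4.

Prior odds = 0.0113/0.9887 = 113/9887.
Likelihood ratio per signature hit = 1.5.
Target posterior odds = 0.75/0.25 = 3.
Require 1.5ⁿ ≥ 3 ÷ (113/9887) = 29661/113.
1.5¹³ = 1594323/8192 falls short of 29661/113 but 1.5¹⁴ = 4782969/16384 reaches it, so n = 14.

14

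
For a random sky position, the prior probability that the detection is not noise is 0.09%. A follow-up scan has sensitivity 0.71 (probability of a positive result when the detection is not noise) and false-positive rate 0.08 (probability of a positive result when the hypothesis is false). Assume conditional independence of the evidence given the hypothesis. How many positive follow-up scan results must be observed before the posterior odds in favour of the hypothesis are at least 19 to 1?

5

Prior odds = 0.0009/0.9991 = 9/9991.
Likelihood ratio of a positive result = 0.71/0.08 = 8.875.
Target odds = 19.
Need (9/9991) × 8.875ⁿ ≥ 19, i.e. 8.875ⁿ ≥ 189829/9.
8.875⁴ = 25411681/4096 falls short of 189829/9 but 8.875⁵ ≈55060.7 reaches it, so n = 5.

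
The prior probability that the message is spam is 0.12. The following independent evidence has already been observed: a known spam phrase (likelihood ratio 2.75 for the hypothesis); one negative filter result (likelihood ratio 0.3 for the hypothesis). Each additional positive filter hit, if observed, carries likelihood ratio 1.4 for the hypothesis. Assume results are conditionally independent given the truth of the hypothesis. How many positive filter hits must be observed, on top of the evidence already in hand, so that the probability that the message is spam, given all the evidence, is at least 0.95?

Prior odds = 0.12/0.88 = 3/22.
Combined Bayes factor of the evidence already in hand = 2.75 × 0.3 = 0.825.
Odds after that evidence = (3/22) × 0.825 = 0.1125.
Target odds = 0.95/0.05 = 19.
Need 1.4ⁿ ≥ 19 ÷ 0.1125 = 1520/9.
1.4¹⁵ ≈155.568 falls short of 1520/9 but 1.4¹⁶ ≈217.795 reaches it, so n = 16.

16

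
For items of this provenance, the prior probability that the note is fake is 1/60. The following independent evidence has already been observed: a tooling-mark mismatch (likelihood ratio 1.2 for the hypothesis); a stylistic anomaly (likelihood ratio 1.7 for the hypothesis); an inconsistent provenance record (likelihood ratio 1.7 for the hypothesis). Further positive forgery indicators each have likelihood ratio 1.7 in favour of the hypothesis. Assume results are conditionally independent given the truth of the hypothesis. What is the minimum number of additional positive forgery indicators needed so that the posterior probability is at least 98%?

13

Prior odds = (1/60)/(59/60) = 1/59.
Combined Bayes factor of the evidence already in hand = 1.2 × 1.7 × 1.7 = 3.468.
Odds after that evidence = (1/59) × 3.468 = 867/14750.
Target odds = 0.98/0.02 = 49.
Need 1.7ⁿ ≥ 49 ÷ (867/14750) = 722750/867.
1.7¹² ≈582.622 falls short of 722750/867 but 1.7¹³ ≈990.458 reaches it, so n = 13.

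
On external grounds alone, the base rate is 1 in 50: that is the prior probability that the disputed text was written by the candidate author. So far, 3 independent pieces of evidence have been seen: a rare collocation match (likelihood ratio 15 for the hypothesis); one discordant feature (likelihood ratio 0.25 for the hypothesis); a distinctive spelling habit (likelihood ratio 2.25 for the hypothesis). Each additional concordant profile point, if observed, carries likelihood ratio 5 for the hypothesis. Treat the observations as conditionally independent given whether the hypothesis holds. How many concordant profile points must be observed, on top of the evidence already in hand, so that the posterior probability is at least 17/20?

3

Prior odds = 0.02/0.98 = 1/49.
Combined Bayes factor of the evidence already in hand = 15 × 0.25 × 2.25 = 8.4375.
Odds after that evidence = (1/49) × 8.4375 = 135/784.
Target odds = 0.85/0.15 = 17/3.
Need 5ⁿ ≥ 17/3 ÷ (135/784) = 13328/405.
5² = 25 falls short of 13328/405 but 5³ = 125 reaches it, so n = 3.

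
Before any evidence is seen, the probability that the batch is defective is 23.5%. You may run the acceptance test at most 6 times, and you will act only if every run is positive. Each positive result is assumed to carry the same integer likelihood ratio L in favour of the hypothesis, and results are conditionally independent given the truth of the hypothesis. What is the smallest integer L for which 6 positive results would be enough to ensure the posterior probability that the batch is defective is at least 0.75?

Prior odds = 0.235/0.765 = 47/153.
Target odds = 0.75/0.25 = 3.
Need L⁶ ≥ 3 ÷ (47/153) = 459/47.
1⁶ = 1 < 459/47 ≤ 64 = 2⁶, so L = 2.

2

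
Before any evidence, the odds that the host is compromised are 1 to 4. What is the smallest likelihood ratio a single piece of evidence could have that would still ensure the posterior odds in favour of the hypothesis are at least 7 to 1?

28

Prior odds = 0.25.
Target odds = 7.
Required Bayes factor = 7 ÷ 0.25 = 28.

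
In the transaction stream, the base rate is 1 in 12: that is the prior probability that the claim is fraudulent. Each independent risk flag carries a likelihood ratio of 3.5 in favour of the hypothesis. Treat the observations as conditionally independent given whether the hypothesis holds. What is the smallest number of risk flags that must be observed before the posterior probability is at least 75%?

3

Prior odds: (1/12) ÷ (11/12) = 1/11.
Likelihood ratio per risk flag = 3.5.
Target odds: 0.75 ÷ 0.25 = 3.
Require 3.5ⁿ ≥ 3 ÷ (1/11) = 33.
3.5² = 12.25 falls short of 33 but 3.5³ = 42.875 reaches it, so n = 3.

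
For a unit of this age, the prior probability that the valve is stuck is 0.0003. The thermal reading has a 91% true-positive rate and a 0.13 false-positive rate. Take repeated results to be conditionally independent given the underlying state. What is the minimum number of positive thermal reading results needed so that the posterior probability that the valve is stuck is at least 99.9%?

Prior odds = 0.0003/0.9997 = 3/9997.
Likelihood ratio of a positive result = 0.91/0.13 = 7.
Target odds: 0.999 ÷ 0.001 = 999.
Need (3/9997) × 7ⁿ ≥ 999, i.e. 7ⁿ ≥ 3329001.
7⁷ = 823543 falls short of 3329001 but 7⁸ = 5764801 reaches it, so n = 8.

8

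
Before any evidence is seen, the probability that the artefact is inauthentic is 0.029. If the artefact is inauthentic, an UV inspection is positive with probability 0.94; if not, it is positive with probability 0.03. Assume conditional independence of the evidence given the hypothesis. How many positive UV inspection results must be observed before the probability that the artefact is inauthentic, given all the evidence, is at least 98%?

Prior odds: 0.029 ÷ 0.971 = 29/971.
Likelihood ratio of a positive = 0.94/0.03 = 94/3.
Target posterior odds = 0.98/0.02 = 49.
Require (94/3)ⁿ ≥ 49 ÷ (29/971) = 47579/29.
(94/3)² = 8836/9 falls short of 47579/29 but (94/3)³ = 830584/27 reaches it, so n = 3.

3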